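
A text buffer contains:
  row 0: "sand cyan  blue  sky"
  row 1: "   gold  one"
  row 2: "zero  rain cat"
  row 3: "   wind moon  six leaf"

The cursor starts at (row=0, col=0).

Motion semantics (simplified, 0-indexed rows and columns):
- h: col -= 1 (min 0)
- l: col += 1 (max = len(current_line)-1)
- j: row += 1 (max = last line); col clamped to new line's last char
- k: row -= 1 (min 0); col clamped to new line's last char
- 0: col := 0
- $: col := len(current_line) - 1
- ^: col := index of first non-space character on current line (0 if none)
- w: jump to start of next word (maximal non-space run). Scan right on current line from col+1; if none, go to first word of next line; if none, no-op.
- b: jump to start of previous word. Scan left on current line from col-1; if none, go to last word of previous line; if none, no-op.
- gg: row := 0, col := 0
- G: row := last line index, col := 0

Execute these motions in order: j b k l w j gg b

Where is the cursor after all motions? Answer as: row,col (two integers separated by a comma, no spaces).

Answer: 0,0

Derivation:
After 1 (j): row=1 col=0 char='_'
After 2 (b): row=0 col=17 char='s'
After 3 (k): row=0 col=17 char='s'
After 4 (l): row=0 col=18 char='k'
After 5 (w): row=1 col=3 char='g'
After 6 (j): row=2 col=3 char='o'
After 7 (gg): row=0 col=0 char='s'
After 8 (b): row=0 col=0 char='s'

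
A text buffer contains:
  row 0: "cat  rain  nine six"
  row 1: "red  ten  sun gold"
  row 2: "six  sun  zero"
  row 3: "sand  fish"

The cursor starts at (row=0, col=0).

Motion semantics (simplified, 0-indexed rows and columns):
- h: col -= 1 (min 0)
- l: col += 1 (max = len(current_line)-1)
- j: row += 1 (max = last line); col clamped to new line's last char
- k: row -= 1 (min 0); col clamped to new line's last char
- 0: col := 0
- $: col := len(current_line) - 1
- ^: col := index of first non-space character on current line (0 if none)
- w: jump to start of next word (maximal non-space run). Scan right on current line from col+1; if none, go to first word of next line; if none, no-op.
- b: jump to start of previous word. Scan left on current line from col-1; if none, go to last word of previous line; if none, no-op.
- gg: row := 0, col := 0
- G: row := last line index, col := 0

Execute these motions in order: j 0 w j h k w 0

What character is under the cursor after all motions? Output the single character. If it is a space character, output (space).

After 1 (j): row=1 col=0 char='r'
After 2 (0): row=1 col=0 char='r'
After 3 (w): row=1 col=5 char='t'
After 4 (j): row=2 col=5 char='s'
After 5 (h): row=2 col=4 char='_'
After 6 (k): row=1 col=4 char='_'
After 7 (w): row=1 col=5 char='t'
After 8 (0): row=1 col=0 char='r'

Answer: r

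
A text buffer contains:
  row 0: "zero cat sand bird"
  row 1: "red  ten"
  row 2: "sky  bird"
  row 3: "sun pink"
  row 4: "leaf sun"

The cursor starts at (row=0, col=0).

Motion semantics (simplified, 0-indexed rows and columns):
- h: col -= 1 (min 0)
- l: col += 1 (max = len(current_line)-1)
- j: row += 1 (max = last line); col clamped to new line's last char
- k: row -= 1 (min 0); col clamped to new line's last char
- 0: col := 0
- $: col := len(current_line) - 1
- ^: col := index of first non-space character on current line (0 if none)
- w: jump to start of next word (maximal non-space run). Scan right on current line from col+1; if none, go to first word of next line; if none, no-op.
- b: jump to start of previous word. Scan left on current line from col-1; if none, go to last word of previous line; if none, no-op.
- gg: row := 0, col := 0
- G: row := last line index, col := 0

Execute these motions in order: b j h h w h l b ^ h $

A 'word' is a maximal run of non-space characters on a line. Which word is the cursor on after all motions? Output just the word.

Answer: ten

Derivation:
After 1 (b): row=0 col=0 char='z'
After 2 (j): row=1 col=0 char='r'
After 3 (h): row=1 col=0 char='r'
After 4 (h): row=1 col=0 char='r'
After 5 (w): row=1 col=5 char='t'
After 6 (h): row=1 col=4 char='_'
After 7 (l): row=1 col=5 char='t'
After 8 (b): row=1 col=0 char='r'
After 9 (^): row=1 col=0 char='r'
After 10 (h): row=1 col=0 char='r'
After 11 ($): row=1 col=7 char='n'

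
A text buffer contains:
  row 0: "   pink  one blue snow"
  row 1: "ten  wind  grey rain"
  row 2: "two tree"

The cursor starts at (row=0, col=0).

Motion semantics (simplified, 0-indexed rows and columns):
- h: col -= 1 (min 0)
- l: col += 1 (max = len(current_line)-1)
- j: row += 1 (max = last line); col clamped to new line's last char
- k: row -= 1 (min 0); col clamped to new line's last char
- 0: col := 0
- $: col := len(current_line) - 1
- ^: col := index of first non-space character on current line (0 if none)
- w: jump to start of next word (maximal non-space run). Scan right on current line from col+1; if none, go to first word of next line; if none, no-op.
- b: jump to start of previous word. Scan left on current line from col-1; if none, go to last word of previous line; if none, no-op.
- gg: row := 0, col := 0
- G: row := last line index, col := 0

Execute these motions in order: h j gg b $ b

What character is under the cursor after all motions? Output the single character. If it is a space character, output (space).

Answer: s

Derivation:
After 1 (h): row=0 col=0 char='_'
After 2 (j): row=1 col=0 char='t'
After 3 (gg): row=0 col=0 char='_'
After 4 (b): row=0 col=0 char='_'
After 5 ($): row=0 col=21 char='w'
After 6 (b): row=0 col=18 char='s'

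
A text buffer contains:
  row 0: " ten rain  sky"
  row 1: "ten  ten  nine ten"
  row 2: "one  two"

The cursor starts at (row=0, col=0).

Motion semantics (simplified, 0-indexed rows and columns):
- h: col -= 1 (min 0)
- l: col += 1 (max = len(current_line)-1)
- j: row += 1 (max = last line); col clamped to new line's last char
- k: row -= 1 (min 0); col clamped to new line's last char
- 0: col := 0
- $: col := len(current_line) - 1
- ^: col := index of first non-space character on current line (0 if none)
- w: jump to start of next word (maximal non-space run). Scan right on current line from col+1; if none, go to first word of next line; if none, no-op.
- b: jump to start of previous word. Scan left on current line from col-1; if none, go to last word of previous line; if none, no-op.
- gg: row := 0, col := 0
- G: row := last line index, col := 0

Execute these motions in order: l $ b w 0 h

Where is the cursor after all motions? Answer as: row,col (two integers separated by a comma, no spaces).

After 1 (l): row=0 col=1 char='t'
After 2 ($): row=0 col=13 char='y'
After 3 (b): row=0 col=11 char='s'
After 4 (w): row=1 col=0 char='t'
After 5 (0): row=1 col=0 char='t'
After 6 (h): row=1 col=0 char='t'

Answer: 1,0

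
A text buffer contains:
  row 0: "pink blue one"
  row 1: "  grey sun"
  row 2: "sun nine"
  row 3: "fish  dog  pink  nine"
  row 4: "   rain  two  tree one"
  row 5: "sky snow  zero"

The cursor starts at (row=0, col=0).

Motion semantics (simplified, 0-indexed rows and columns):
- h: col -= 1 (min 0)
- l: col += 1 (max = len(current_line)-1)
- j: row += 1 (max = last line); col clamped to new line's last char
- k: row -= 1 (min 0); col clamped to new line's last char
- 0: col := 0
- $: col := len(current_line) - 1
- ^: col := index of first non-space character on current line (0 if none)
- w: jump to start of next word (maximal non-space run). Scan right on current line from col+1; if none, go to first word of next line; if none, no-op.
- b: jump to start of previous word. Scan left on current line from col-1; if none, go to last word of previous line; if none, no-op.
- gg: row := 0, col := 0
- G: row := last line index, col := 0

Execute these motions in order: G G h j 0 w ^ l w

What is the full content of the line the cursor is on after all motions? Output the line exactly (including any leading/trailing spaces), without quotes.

Answer: sky snow  zero

Derivation:
After 1 (G): row=5 col=0 char='s'
After 2 (G): row=5 col=0 char='s'
After 3 (h): row=5 col=0 char='s'
After 4 (j): row=5 col=0 char='s'
After 5 (0): row=5 col=0 char='s'
After 6 (w): row=5 col=4 char='s'
After 7 (^): row=5 col=0 char='s'
After 8 (l): row=5 col=1 char='k'
After 9 (w): row=5 col=4 char='s'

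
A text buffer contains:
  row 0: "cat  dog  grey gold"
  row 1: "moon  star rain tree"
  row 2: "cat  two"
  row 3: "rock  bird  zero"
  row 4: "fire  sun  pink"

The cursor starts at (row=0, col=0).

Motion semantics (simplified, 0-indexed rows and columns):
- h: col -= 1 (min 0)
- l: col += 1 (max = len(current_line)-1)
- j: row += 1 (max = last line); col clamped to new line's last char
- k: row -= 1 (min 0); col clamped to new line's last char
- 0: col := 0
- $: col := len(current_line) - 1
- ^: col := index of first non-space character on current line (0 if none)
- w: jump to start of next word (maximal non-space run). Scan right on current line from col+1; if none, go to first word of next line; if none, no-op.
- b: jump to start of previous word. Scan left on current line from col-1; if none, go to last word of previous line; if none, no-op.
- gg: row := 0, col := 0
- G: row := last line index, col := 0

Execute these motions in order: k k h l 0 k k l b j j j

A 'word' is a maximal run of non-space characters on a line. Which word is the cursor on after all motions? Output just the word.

After 1 (k): row=0 col=0 char='c'
After 2 (k): row=0 col=0 char='c'
After 3 (h): row=0 col=0 char='c'
After 4 (l): row=0 col=1 char='a'
After 5 (0): row=0 col=0 char='c'
After 6 (k): row=0 col=0 char='c'
After 7 (k): row=0 col=0 char='c'
After 8 (l): row=0 col=1 char='a'
After 9 (b): row=0 col=0 char='c'
After 10 (j): row=1 col=0 char='m'
After 11 (j): row=2 col=0 char='c'
After 12 (j): row=3 col=0 char='r'

Answer: rock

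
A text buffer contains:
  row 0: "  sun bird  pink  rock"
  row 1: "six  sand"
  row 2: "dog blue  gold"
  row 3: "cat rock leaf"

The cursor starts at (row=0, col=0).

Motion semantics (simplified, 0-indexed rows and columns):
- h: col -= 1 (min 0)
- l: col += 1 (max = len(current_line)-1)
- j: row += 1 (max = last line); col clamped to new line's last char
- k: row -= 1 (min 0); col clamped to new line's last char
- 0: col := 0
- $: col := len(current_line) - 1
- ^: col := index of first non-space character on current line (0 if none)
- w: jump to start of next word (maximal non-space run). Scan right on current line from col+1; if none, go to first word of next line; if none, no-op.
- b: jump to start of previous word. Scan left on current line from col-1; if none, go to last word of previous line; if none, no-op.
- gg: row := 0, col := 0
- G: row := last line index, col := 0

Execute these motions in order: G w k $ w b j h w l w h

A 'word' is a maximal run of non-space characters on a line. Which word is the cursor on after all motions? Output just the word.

Answer: leaf

Derivation:
After 1 (G): row=3 col=0 char='c'
After 2 (w): row=3 col=4 char='r'
After 3 (k): row=2 col=4 char='b'
After 4 ($): row=2 col=13 char='d'
After 5 (w): row=3 col=0 char='c'
After 6 (b): row=2 col=10 char='g'
After 7 (j): row=3 col=10 char='e'
After 8 (h): row=3 col=9 char='l'
After 9 (w): row=3 col=9 char='l'
After 10 (l): row=3 col=10 char='e'
After 11 (w): row=3 col=10 char='e'
After 12 (h): row=3 col=9 char='l'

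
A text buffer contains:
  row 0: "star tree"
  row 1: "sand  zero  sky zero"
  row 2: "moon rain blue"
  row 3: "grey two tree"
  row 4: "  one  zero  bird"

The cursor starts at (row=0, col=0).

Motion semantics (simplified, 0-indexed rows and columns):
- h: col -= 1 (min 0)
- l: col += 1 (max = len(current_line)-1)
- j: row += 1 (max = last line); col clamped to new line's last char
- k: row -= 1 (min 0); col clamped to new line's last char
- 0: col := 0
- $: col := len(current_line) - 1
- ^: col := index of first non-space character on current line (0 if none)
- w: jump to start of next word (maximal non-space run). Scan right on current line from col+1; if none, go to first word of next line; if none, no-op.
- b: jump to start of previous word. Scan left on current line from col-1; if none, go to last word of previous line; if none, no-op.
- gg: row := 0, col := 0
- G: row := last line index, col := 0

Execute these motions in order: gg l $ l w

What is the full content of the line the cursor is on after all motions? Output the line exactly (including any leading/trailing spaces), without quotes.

Answer: sand  zero  sky zero

Derivation:
After 1 (gg): row=0 col=0 char='s'
After 2 (l): row=0 col=1 char='t'
After 3 ($): row=0 col=8 char='e'
After 4 (l): row=0 col=8 char='e'
After 5 (w): row=1 col=0 char='s'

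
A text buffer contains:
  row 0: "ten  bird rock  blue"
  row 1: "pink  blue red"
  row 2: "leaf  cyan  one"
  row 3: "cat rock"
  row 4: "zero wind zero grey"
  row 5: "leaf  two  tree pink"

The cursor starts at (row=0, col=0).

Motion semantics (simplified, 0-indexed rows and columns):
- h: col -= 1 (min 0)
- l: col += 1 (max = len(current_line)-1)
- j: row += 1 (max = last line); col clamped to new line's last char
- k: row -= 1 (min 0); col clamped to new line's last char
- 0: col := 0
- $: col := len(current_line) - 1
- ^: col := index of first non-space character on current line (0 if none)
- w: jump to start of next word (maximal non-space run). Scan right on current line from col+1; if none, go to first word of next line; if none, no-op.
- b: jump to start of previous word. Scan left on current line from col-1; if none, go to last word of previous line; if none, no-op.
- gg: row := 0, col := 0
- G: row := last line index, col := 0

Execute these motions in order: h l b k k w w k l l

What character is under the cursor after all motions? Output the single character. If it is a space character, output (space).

Answer: c

Derivation:
After 1 (h): row=0 col=0 char='t'
After 2 (l): row=0 col=1 char='e'
After 3 (b): row=0 col=0 char='t'
After 4 (k): row=0 col=0 char='t'
After 5 (k): row=0 col=0 char='t'
After 6 (w): row=0 col=5 char='b'
After 7 (w): row=0 col=10 char='r'
After 8 (k): row=0 col=10 char='r'
After 9 (l): row=0 col=11 char='o'
After 10 (l): row=0 col=12 char='c'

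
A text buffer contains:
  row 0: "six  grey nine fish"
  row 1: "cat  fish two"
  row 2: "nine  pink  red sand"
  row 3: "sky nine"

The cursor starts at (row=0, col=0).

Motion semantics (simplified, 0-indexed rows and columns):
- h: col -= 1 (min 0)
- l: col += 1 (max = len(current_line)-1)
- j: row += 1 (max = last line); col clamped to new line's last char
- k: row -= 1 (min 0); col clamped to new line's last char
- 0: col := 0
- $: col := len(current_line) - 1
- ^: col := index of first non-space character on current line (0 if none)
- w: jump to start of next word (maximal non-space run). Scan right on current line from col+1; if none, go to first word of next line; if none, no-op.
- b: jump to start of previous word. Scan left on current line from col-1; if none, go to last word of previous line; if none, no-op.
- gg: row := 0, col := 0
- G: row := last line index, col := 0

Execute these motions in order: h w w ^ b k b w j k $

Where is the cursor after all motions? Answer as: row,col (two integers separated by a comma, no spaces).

Answer: 0,18

Derivation:
After 1 (h): row=0 col=0 char='s'
After 2 (w): row=0 col=5 char='g'
After 3 (w): row=0 col=10 char='n'
After 4 (^): row=0 col=0 char='s'
After 5 (b): row=0 col=0 char='s'
After 6 (k): row=0 col=0 char='s'
After 7 (b): row=0 col=0 char='s'
After 8 (w): row=0 col=5 char='g'
After 9 (j): row=1 col=5 char='f'
After 10 (k): row=0 col=5 char='g'
After 11 ($): row=0 col=18 char='h'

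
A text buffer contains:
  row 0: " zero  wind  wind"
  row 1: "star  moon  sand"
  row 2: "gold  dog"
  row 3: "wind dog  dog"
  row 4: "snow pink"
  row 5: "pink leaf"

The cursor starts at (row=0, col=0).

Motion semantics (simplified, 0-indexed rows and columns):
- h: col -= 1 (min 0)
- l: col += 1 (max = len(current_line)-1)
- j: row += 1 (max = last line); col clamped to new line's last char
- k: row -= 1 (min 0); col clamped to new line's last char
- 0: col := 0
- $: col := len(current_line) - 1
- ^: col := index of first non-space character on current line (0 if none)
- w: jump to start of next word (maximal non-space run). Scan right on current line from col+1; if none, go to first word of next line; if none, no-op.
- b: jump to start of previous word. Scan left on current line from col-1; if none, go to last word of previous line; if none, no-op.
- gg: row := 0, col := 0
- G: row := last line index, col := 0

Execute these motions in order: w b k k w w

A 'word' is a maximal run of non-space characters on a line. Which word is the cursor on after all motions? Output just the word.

Answer: wind

Derivation:
After 1 (w): row=0 col=1 char='z'
After 2 (b): row=0 col=1 char='z'
After 3 (k): row=0 col=1 char='z'
After 4 (k): row=0 col=1 char='z'
After 5 (w): row=0 col=7 char='w'
After 6 (w): row=0 col=13 char='w'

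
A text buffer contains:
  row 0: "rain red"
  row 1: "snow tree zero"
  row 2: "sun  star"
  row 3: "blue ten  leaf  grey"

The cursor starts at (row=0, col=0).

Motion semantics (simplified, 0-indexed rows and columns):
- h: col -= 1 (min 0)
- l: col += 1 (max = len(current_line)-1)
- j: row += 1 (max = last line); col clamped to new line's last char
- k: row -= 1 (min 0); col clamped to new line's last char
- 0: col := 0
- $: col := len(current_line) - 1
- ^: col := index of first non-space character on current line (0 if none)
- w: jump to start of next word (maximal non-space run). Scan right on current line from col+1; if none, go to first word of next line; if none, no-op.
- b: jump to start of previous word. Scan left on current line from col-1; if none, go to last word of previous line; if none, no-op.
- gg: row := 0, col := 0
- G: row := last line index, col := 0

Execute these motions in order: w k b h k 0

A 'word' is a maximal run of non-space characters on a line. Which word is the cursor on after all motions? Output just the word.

Answer: rain

Derivation:
After 1 (w): row=0 col=5 char='r'
After 2 (k): row=0 col=5 char='r'
After 3 (b): row=0 col=0 char='r'
After 4 (h): row=0 col=0 char='r'
After 5 (k): row=0 col=0 char='r'
After 6 (0): row=0 col=0 char='r'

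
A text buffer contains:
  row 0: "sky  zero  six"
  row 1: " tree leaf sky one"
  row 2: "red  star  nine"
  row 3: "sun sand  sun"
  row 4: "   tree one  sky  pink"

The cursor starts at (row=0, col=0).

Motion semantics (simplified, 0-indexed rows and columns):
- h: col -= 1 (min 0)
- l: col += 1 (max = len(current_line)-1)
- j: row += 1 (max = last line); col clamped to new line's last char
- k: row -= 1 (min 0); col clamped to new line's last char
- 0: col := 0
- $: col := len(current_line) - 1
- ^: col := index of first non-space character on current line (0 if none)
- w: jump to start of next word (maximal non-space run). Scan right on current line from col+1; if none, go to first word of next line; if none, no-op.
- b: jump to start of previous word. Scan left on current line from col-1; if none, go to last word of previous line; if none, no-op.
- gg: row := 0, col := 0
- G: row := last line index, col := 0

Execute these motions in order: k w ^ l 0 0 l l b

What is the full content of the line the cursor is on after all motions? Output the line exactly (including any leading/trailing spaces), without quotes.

After 1 (k): row=0 col=0 char='s'
After 2 (w): row=0 col=5 char='z'
After 3 (^): row=0 col=0 char='s'
After 4 (l): row=0 col=1 char='k'
After 5 (0): row=0 col=0 char='s'
After 6 (0): row=0 col=0 char='s'
After 7 (l): row=0 col=1 char='k'
After 8 (l): row=0 col=2 char='y'
After 9 (b): row=0 col=0 char='s'

Answer: sky  zero  six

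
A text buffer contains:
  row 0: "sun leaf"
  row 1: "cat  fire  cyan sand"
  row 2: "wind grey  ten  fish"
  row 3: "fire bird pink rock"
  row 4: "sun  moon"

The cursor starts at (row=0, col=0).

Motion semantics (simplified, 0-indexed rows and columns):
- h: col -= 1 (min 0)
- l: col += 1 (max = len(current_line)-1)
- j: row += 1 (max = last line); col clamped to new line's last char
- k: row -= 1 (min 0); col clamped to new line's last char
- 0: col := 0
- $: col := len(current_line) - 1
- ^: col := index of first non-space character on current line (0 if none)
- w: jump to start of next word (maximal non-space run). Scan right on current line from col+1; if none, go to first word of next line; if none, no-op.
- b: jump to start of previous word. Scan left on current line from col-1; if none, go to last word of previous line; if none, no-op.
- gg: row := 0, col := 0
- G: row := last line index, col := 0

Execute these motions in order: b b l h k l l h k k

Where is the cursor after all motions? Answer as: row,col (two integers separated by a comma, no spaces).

After 1 (b): row=0 col=0 char='s'
After 2 (b): row=0 col=0 char='s'
After 3 (l): row=0 col=1 char='u'
After 4 (h): row=0 col=0 char='s'
After 5 (k): row=0 col=0 char='s'
After 6 (l): row=0 col=1 char='u'
After 7 (l): row=0 col=2 char='n'
After 8 (h): row=0 col=1 char='u'
After 9 (k): row=0 col=1 char='u'
After 10 (k): row=0 col=1 char='u'

Answer: 0,1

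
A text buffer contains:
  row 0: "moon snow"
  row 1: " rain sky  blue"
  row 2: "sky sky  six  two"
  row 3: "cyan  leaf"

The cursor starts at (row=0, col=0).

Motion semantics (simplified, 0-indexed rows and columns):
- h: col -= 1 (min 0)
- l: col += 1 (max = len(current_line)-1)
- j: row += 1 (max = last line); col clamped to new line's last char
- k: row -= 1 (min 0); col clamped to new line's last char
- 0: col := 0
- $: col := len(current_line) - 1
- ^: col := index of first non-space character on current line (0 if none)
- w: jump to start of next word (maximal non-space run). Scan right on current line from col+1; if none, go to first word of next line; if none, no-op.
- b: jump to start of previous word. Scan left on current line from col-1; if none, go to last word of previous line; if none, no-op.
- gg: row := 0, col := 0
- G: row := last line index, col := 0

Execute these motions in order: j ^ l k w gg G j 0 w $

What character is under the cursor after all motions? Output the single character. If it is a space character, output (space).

Answer: f

Derivation:
After 1 (j): row=1 col=0 char='_'
After 2 (^): row=1 col=1 char='r'
After 3 (l): row=1 col=2 char='a'
After 4 (k): row=0 col=2 char='o'
After 5 (w): row=0 col=5 char='s'
After 6 (gg): row=0 col=0 char='m'
After 7 (G): row=3 col=0 char='c'
After 8 (j): row=3 col=0 char='c'
After 9 (0): row=3 col=0 char='c'
After 10 (w): row=3 col=6 char='l'
After 11 ($): row=3 col=9 char='f'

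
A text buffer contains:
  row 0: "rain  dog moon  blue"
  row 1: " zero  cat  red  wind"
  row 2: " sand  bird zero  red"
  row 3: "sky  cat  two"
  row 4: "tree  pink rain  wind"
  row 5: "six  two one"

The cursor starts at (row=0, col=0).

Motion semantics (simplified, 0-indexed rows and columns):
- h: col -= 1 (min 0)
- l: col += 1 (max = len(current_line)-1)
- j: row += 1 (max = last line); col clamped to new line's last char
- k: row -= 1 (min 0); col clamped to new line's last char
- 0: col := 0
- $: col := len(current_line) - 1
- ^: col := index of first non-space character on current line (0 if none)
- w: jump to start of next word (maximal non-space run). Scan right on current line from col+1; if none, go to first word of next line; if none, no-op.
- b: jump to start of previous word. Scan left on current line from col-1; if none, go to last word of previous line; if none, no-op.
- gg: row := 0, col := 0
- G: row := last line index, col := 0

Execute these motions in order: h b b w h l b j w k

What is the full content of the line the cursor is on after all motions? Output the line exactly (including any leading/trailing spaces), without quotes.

After 1 (h): row=0 col=0 char='r'
After 2 (b): row=0 col=0 char='r'
After 3 (b): row=0 col=0 char='r'
After 4 (w): row=0 col=6 char='d'
After 5 (h): row=0 col=5 char='_'
After 6 (l): row=0 col=6 char='d'
After 7 (b): row=0 col=0 char='r'
After 8 (j): row=1 col=0 char='_'
After 9 (w): row=1 col=1 char='z'
After 10 (k): row=0 col=1 char='a'

Answer: rain  dog moon  blue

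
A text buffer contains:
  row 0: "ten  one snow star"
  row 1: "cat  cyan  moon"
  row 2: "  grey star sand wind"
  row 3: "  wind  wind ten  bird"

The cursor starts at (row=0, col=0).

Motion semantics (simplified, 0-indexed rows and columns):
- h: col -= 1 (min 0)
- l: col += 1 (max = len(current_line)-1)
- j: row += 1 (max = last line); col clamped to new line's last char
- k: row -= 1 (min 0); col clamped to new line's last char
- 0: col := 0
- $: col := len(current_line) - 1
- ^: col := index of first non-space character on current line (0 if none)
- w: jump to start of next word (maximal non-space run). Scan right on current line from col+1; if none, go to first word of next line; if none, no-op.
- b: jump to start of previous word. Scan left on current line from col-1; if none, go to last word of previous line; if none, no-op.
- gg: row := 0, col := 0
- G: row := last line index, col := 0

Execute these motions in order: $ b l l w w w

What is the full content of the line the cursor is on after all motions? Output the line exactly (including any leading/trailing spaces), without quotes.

After 1 ($): row=0 col=17 char='r'
After 2 (b): row=0 col=14 char='s'
After 3 (l): row=0 col=15 char='t'
After 4 (l): row=0 col=16 char='a'
After 5 (w): row=1 col=0 char='c'
After 6 (w): row=1 col=5 char='c'
After 7 (w): row=1 col=11 char='m'

Answer: cat  cyan  moon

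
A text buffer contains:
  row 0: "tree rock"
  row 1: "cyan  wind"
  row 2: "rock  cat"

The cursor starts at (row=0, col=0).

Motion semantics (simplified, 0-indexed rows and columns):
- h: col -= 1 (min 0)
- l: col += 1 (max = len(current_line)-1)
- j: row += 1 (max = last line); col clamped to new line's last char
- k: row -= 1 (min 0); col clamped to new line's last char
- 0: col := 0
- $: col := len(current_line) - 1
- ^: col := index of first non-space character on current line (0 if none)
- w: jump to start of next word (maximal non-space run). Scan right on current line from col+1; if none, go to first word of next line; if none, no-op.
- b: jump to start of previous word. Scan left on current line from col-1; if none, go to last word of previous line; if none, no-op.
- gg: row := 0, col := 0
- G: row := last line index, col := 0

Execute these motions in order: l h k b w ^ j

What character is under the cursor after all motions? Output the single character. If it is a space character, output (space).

After 1 (l): row=0 col=1 char='r'
After 2 (h): row=0 col=0 char='t'
After 3 (k): row=0 col=0 char='t'
After 4 (b): row=0 col=0 char='t'
After 5 (w): row=0 col=5 char='r'
After 6 (^): row=0 col=0 char='t'
After 7 (j): row=1 col=0 char='c'

Answer: c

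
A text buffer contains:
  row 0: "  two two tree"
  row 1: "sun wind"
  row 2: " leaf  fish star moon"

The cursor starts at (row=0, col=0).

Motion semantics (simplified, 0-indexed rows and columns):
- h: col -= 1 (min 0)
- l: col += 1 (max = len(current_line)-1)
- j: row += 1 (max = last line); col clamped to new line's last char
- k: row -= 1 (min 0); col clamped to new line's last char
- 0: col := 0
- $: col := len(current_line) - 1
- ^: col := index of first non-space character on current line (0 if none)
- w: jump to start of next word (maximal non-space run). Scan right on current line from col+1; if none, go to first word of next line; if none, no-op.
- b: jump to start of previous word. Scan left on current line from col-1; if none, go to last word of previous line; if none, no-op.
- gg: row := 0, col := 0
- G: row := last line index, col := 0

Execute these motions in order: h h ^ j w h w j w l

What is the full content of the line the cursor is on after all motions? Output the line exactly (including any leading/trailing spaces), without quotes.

After 1 (h): row=0 col=0 char='_'
After 2 (h): row=0 col=0 char='_'
After 3 (^): row=0 col=2 char='t'
After 4 (j): row=1 col=2 char='n'
After 5 (w): row=1 col=4 char='w'
After 6 (h): row=1 col=3 char='_'
After 7 (w): row=1 col=4 char='w'
After 8 (j): row=2 col=4 char='f'
After 9 (w): row=2 col=7 char='f'
After 10 (l): row=2 col=8 char='i'

Answer:  leaf  fish star moon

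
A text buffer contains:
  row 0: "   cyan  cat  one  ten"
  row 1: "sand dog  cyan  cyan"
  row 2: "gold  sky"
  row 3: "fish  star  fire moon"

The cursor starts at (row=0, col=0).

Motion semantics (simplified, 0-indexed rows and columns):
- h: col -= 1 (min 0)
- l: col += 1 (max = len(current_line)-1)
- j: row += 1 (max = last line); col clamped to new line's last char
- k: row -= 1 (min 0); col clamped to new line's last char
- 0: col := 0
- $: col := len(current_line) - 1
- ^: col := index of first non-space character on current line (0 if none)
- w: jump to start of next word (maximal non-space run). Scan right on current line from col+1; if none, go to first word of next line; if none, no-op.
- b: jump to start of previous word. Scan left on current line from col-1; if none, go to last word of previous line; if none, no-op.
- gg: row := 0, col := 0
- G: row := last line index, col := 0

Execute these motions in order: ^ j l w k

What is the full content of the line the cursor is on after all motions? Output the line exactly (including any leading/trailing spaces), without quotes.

After 1 (^): row=0 col=3 char='c'
After 2 (j): row=1 col=3 char='d'
After 3 (l): row=1 col=4 char='_'
After 4 (w): row=1 col=5 char='d'
After 5 (k): row=0 col=5 char='a'

Answer:    cyan  cat  one  ten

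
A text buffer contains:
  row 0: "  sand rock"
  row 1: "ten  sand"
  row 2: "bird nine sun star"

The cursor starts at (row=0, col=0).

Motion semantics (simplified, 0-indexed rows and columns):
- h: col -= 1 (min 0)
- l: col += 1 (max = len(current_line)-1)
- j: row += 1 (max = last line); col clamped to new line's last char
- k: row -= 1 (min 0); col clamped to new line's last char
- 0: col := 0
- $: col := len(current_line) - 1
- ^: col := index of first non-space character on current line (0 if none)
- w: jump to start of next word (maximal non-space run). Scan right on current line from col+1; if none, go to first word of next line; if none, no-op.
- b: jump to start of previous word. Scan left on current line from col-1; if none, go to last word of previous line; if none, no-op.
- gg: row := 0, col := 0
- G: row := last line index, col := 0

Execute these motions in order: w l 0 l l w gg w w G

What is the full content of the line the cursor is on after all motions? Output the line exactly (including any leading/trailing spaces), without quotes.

Answer: bird nine sun star

Derivation:
After 1 (w): row=0 col=2 char='s'
After 2 (l): row=0 col=3 char='a'
After 3 (0): row=0 col=0 char='_'
After 4 (l): row=0 col=1 char='_'
After 5 (l): row=0 col=2 char='s'
After 6 (w): row=0 col=7 char='r'
After 7 (gg): row=0 col=0 char='_'
After 8 (w): row=0 col=2 char='s'
After 9 (w): row=0 col=7 char='r'
After 10 (G): row=2 col=0 char='b'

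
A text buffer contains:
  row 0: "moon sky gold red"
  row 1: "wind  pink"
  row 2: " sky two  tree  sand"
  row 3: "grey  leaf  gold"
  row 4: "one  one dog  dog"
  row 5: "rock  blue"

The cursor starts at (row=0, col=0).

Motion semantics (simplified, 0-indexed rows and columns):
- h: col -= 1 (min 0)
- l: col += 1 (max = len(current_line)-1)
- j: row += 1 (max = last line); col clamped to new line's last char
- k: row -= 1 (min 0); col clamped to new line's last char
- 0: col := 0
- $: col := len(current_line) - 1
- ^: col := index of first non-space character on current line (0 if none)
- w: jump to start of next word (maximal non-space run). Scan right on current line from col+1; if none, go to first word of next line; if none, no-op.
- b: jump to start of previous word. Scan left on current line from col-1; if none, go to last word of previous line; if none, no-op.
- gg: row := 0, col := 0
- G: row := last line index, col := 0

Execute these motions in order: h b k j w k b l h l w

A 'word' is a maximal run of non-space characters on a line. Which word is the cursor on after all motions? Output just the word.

Answer: gold

Derivation:
After 1 (h): row=0 col=0 char='m'
After 2 (b): row=0 col=0 char='m'
After 3 (k): row=0 col=0 char='m'
After 4 (j): row=1 col=0 char='w'
After 5 (w): row=1 col=6 char='p'
After 6 (k): row=0 col=6 char='k'
After 7 (b): row=0 col=5 char='s'
After 8 (l): row=0 col=6 char='k'
After 9 (h): row=0 col=5 char='s'
After 10 (l): row=0 col=6 char='k'
After 11 (w): row=0 col=9 char='g'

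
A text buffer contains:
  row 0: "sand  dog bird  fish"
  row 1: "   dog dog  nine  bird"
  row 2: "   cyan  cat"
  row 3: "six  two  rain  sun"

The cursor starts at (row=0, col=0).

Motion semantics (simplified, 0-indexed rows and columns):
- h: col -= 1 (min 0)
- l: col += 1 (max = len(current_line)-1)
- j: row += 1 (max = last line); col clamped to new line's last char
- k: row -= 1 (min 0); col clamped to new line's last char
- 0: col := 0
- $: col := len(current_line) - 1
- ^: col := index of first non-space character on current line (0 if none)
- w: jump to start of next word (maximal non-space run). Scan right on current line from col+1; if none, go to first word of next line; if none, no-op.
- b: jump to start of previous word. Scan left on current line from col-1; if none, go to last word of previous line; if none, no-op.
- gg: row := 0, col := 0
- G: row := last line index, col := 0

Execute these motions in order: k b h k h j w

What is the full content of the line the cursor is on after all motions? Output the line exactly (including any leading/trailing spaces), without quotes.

After 1 (k): row=0 col=0 char='s'
After 2 (b): row=0 col=0 char='s'
After 3 (h): row=0 col=0 char='s'
After 4 (k): row=0 col=0 char='s'
After 5 (h): row=0 col=0 char='s'
After 6 (j): row=1 col=0 char='_'
After 7 (w): row=1 col=3 char='d'

Answer:    dog dog  nine  bird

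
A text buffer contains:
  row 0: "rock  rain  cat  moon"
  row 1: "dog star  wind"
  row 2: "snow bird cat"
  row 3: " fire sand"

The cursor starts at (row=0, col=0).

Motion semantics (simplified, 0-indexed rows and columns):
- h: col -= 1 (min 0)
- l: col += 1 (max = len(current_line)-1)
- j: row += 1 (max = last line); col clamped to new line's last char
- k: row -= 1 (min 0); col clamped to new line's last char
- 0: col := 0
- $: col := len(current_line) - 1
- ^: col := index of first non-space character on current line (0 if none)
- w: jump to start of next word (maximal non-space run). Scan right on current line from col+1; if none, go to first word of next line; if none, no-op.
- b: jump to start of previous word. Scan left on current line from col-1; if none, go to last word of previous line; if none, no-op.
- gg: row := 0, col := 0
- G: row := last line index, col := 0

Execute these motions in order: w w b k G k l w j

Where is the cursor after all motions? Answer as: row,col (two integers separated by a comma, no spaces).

Answer: 3,5

Derivation:
After 1 (w): row=0 col=6 char='r'
After 2 (w): row=0 col=12 char='c'
After 3 (b): row=0 col=6 char='r'
After 4 (k): row=0 col=6 char='r'
After 5 (G): row=3 col=0 char='_'
After 6 (k): row=2 col=0 char='s'
After 7 (l): row=2 col=1 char='n'
After 8 (w): row=2 col=5 char='b'
After 9 (j): row=3 col=5 char='_'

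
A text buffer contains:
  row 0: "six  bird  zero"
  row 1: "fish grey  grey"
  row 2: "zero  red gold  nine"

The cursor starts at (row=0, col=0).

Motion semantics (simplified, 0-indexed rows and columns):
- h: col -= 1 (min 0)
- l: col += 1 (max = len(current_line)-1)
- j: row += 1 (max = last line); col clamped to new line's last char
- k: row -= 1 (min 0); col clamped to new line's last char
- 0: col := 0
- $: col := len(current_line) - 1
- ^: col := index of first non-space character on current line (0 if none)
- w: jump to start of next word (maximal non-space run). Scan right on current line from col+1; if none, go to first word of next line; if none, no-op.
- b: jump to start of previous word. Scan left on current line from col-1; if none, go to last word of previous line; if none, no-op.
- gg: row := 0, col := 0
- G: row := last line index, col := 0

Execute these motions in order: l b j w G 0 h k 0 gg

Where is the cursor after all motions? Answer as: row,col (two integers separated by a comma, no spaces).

After 1 (l): row=0 col=1 char='i'
After 2 (b): row=0 col=0 char='s'
After 3 (j): row=1 col=0 char='f'
After 4 (w): row=1 col=5 char='g'
After 5 (G): row=2 col=0 char='z'
After 6 (0): row=2 col=0 char='z'
After 7 (h): row=2 col=0 char='z'
After 8 (k): row=1 col=0 char='f'
After 9 (0): row=1 col=0 char='f'
After 10 (gg): row=0 col=0 char='s'

Answer: 0,0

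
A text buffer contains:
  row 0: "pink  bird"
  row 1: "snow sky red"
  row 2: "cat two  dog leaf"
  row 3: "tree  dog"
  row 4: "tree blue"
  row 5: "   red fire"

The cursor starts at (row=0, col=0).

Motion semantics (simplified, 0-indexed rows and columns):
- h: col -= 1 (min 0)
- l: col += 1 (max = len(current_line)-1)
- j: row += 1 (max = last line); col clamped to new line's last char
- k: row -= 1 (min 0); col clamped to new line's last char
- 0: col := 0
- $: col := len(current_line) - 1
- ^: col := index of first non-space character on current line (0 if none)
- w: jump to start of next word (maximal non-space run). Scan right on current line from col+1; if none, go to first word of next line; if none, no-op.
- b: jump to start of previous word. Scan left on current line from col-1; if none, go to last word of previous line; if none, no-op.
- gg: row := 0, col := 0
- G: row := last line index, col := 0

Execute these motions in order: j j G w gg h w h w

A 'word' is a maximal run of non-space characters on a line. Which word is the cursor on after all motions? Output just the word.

Answer: bird

Derivation:
After 1 (j): row=1 col=0 char='s'
After 2 (j): row=2 col=0 char='c'
After 3 (G): row=5 col=0 char='_'
After 4 (w): row=5 col=3 char='r'
After 5 (gg): row=0 col=0 char='p'
After 6 (h): row=0 col=0 char='p'
After 7 (w): row=0 col=6 char='b'
After 8 (h): row=0 col=5 char='_'
After 9 (w): row=0 col=6 char='b'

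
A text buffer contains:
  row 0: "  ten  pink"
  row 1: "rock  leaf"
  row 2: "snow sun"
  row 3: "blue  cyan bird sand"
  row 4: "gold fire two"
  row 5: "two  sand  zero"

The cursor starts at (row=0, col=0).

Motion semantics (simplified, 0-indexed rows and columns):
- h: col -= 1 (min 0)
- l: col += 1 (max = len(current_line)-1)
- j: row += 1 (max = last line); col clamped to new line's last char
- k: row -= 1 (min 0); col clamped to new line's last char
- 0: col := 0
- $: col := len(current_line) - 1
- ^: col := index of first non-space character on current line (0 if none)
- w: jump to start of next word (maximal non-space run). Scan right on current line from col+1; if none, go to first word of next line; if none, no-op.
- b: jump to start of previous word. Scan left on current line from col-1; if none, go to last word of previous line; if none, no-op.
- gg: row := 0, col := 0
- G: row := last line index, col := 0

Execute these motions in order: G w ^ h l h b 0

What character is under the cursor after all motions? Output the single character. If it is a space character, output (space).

Answer: g

Derivation:
After 1 (G): row=5 col=0 char='t'
After 2 (w): row=5 col=5 char='s'
After 3 (^): row=5 col=0 char='t'
After 4 (h): row=5 col=0 char='t'
After 5 (l): row=5 col=1 char='w'
After 6 (h): row=5 col=0 char='t'
After 7 (b): row=4 col=10 char='t'
After 8 (0): row=4 col=0 char='g'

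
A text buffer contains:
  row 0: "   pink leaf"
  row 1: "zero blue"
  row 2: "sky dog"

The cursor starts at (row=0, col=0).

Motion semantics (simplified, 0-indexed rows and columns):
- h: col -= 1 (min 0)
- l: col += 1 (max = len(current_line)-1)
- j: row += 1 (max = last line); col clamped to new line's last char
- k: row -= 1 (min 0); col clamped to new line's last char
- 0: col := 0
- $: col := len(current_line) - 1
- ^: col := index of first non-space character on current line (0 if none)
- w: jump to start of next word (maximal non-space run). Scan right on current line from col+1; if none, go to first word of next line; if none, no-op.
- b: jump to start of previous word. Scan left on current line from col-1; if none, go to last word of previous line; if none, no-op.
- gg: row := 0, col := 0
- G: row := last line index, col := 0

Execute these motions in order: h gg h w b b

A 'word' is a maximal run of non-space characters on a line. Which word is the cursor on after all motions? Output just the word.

Answer: pink

Derivation:
After 1 (h): row=0 col=0 char='_'
After 2 (gg): row=0 col=0 char='_'
After 3 (h): row=0 col=0 char='_'
After 4 (w): row=0 col=3 char='p'
After 5 (b): row=0 col=3 char='p'
After 6 (b): row=0 col=3 char='p'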